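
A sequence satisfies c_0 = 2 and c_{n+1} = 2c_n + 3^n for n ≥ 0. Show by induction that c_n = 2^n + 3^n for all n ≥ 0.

Base case: c_0 = 2, and 2^0 + 3^0 = 1 + 1 = 2.
Assume c_j = 2^j + 3^j for some j ≥ 0.
Then c_{j+1} = 2c_j + 3^j = 2·(2^j + 3^j) + 3^j = 2^{j+1} + 2·3^j + 3^j = 2^{j+1} + 3·3^j = 2^{j+1} + 3^{j+1}.
By induction, c_n = 2^n + 3^n for all n ≥ 0.

c_n = 2^n + 3^n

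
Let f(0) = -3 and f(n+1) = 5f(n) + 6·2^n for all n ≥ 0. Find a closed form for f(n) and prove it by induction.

Claim: f(n) = -5^n − 2·2^n.

Base case: f(0) = -3, and -5^0 − 2·2^0 = -1 − 2 = -3.
Assume f(j) = -5^j − 2·2^j for some j ≥ 0.
Then f(j+1) = 5f(j) + 6·2^j = 5·(-5^j − 2·2^j) + 6·2^j = -5^{j+1} − 10·2^j + 6·2^j = -5^{j+1} − 4·2^j = -5^{j+1} − 2·2^{j+1}.
By induction, f(n) = -5^n − 2·2^n for all n ≥ 0.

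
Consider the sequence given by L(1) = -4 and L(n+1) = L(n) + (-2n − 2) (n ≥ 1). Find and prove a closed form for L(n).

Claim: L(n) = -n^2 − n − 2.

Base case: L(1) = -4, and -1^2 − 1 − 2 = -4.
Assume L(j) = -j^2 − j − 2.
Then L(j+1) = L(j) + (-2j − 2) = (-j^2 − j − 2) + (-2j − 2) = -j^2 − 3j − 4,
and -(j+1)^2 − (j+1) − 2 = -j^2 − 3j − 4.
Hence L(n) = -n^2 − n − 2 for every n ≥ 1, by induction.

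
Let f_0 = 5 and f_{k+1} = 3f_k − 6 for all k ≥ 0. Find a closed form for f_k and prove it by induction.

Claim: f_k = 2·3^k + 3.

Base case: f_0 = 5, and 2·3^0 + 3 = 2 + 3 = 5.
Assume f_r = 2·3^r + 3 for some r ≥ 0.
Then f_{r+1} = 3f_r − 6 = 3·(2·3^r + 3) − 6 = 6·3^r + 9 − 6 = 2·3^{r+1} + 3.
This completes the inductive step, so f_k = 2·3^k + 3 for all k ≥ 0.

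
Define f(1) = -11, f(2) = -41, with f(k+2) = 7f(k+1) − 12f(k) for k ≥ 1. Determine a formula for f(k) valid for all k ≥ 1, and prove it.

Claim: f(k) = -3^k − 2·4^k.

Base cases: f(1) = -11 and -3^1 − 2·4^1 = -11; f(2) = -41 and -3^2 − 2·4^2 = -41.
Assume f(j) = -3^j − 2·4^j for all 1 ≤ j ≤ r, where r ≥ 2.
Then f(r+1) = 7f(r) − 12f(r−1) = 7·(-3^r − 2·4^r) − 12·(-3^{r−1} − 2·4^{r−1}) = -(7·3 − 12)3^{r−1} − 2·(7·4 − 12)4^{r−1} = -9·3^{r−1} − 32·4^{r−1} = -3^{r+1} − 2·4^{r+1}.
By strong induction, f(k) = -3^k − 2·4^k for all k ≥ 1.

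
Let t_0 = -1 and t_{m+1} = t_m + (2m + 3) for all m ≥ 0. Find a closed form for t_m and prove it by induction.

Claim: t_m = m^2 + 2m − 1.

Base case: t_0 = -1, and 0^2 + 2·0 − 1 = -1.
Assume t_j = j^2 + 2j − 1.
Then t_{j+1} = t_j + (2j + 3) = (j^2 + 2j − 1) + (2j + 3) = j^2 + 4j + 2,
and (j+1)^2 + 2·(j+1) − 1 = j^2 + 4j + 2.
By induction, t_m = m^2 + 2m − 1 for all m ≥ 0.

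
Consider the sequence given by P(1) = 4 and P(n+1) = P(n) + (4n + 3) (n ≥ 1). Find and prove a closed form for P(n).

Claim: P(n) = 2n^2 + n + 1.

Base case: P(1) = 4, and 2·1^2 + 1 + 1 = 4.
Assume P(k) = 2k^2 + k + 1.
Then P(k+1) = P(k) + (4k + 3) = (2k^2 + k + 1) + (4k + 3) = 2k^2 + 5k + 4,
and 2·(k+1)^2 + (k+1) + 1 = 2k^2 + 5k + 4.
By induction, P(n) = 2n^2 + n + 1 for all n ≥ 1.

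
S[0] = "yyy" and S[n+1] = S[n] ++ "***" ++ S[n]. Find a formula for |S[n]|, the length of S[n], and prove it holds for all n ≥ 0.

Claim: |S[n]| = 6·2^n − 3.

Base case: |S[0]| = 3, and 6·2^0 − 3 = 3.
Assume |S[m]| = 6·2^m − 3.
Then |S[m+1]| = |S[m]| + 3 + |S[m]| = 2|S[m]| + 3 = 2(6·2^m − 3) + 3 = 6·2^{m+1} − 6 + 3 = 6·2^{m+1} − 3.
This completes the inductive step, so |S[n]| = 6·2^n − 3 for all n ≥ 0.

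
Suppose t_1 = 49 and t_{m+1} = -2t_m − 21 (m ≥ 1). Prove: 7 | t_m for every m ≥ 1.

Base case: t_1 = 49 = 7·7, so 7 | t_1.
Assume 7 | t_k, so t_k = 7s for some integer s.
Then t_{k+1} = -2t_k − 21 = -2·(7s) − 21 = 7(-2s − 3), so 7 | t_{k+1}.
Hence 7 | t_m for every m ≥ 1, by induction.

7 | t_m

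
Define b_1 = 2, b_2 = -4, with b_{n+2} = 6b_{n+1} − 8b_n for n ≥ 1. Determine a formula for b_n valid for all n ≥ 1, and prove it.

Claim: b_n = 3·2^n − 4^n.

Base cases: b_1 = 2 and 3·2^1 − 4^1 = 2; b_2 = -4 and 3·2^2 − 4^2 = -4.
Assume b_j = 3·2^j − 4^j for all 1 ≤ j ≤ k, where k ≥ 2.
Then b_{k+1} = 6b_k − 8b_{k−1} = 6·(3·2^k − 4^k) − 8·(3·2^{k−1} − 4^{k−1}) = 3·(6·2 − 8)2^{k−1} − (6·4 − 8)4^{k−1} = 12·2^{k−1} − 16·4^{k−1} = 3·2^{k+1} − 4^{k+1}.
So the formula holds for k+1, and by strong induction b_n = 3·2^n − 4^n for all n ≥ 1.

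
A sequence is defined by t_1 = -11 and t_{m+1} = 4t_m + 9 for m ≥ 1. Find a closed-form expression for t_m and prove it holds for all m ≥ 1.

Claim: t_m = -2·4^m − 3.

Base case: t_1 = -11, and -2·4^1 − 3 = -8 − 3 = -11.
Assume t_k = -2·4^k − 3 for some k ≥ 1.
Then t_{k+1} = 4t_k + 9 = 4·(-2·4^k − 3) + 9 = -8·4^k − 12 + 9 = -2·4^{k+1} − 3.
So the formula holds for k+1, and by induction t_m = -2·4^m − 3 for all m ≥ 1.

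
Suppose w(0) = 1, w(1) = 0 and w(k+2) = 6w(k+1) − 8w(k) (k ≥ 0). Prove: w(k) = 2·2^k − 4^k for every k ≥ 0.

Base cases: w(0) = 1 and 2·2^0 − 4^0 = 1; w(1) = 0 and 2·2^1 − 4^1 = 0.
Assume w(i) = 2·2^i − 4^i for all 0 ≤ i ≤ j, where j ≥ 1.
Then w(j+1) = 6w(j) − 8w(j−1) = 6·(2·2^j − 4^j) − 8·(2·2^{j−1} − 4^{j−1}) = 2·(6·2 − 8)2^{j−1} − (6·4 − 8)4^{j−1} = 8·2^{j−1} − 16·4^{j−1} = 2·2^{j+1} − 4^{j+1}.
This completes the inductive step, so w(k) = 2·2^k − 4^k for all k ≥ 0.

w(k) = 2·2^k − 4^k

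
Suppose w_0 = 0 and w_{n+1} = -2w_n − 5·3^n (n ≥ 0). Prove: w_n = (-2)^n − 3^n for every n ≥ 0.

Base case: w_0 = 0, and (-2)^0 − 3^0 = 1 − 1 = 0.
Assume w_r = (-2)^r − 3^r for some r ≥ 0.
Then w_{r+1} = -2w_r − 5·3^r = -2·((-2)^r − 3^r) − 5·3^r = (-2)^{r+1} + 2·3^r − 5·3^r = (-2)^{r+1} − 3·3^r = (-2)^{r+1} − 3^{r+1}.
By induction, w_n = (-2)^n − 3^n for all n ≥ 0.

w_n = (-2)^n − 3^n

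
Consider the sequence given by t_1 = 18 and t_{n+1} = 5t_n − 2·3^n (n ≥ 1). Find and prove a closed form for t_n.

Claim: t_n = 3·5^n + 3^n.

Base case: t_1 = 18, and 3·5^1 + 3^1 = 15 + 3 = 18.
Assume t_j = 3·5^j + 3^j for some j ≥ 1.
Then t_{j+1} = 5t_j − 2·3^j = 5·(3·5^j + 3^j) − 2·3^j = 3·5^{j+1} + 5·3^j − 2·3^j = 3·5^{j+1} + 3·3^j = 3·5^{j+1} + 3^{j+1}.
So the formula holds for j+1, and by induction t_n = 3·5^n + 3^n for all n ≥ 1.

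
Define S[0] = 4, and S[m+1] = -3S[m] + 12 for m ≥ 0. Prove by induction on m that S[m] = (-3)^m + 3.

Base case: S[0] = 4, and (-3)^0 + 3 = 1 + 3 = 4.
Assume S[k] = (-3)^k + 3 for some k ≥ 0.
Then S[k+1] = -3S[k] + 12 = -3·((-3)^k + 3) + 12 = -3·(-3)^k − 9 + 12 = (-3)^{k+1} + 3.
So the formula holds for k+1, and by induction S[m] = (-3)^m + 3 for all m ≥ 0.

S[m] = (-3)^m + 3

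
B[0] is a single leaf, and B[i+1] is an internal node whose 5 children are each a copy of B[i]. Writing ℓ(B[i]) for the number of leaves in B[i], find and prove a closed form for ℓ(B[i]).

Claim: ℓ(B[i]) = 5^i.

Base case: ℓ(B[0]) = 1, and 5^0 = 1.
Assume ℓ(B[k]) = 5^k.
Then ℓ(B[k+1]) = 5·ℓ(B[k]) = 5·5^k = 5^{k+1}.
Hence ℓ(B[i]) = 5^i for every i ≥ 0, by induction.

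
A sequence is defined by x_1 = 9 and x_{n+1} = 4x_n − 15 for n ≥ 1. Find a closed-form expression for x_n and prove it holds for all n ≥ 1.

Claim: x_n = 4^n + 5.

Base case: x_1 = 9, and 4^1 + 5 = 4 + 5 = 9.
Assume x_r = 4^r + 5 for some r ≥ 1.
Then x_{r+1} = 4x_r − 15 = 4·(4^r + 5) − 15 = 4^{r+1} + 20 − 15 = 4^{r+1} + 5.
This completes the inductive step, so x_n = 4^n + 5 for all n ≥ 1.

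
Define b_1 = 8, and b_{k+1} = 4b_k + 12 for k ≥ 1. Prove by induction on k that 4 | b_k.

Base case: b_1 = 8 = 4·2, so 4 | b_1.
Assume 4 | b_m, so b_m = 4t for some integer t.
Then b_{m+1} = 4b_m + 12 = 4·(4t) + 12 = 4(4t + 3), so 4 | b_{m+1}.
By induction, 4 | b_k for all k ≥ 1.

4 | b_k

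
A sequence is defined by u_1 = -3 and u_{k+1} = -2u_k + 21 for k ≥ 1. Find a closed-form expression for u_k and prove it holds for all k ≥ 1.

Claim: u_k = 5·(-2)^k + 7.

Base case: u_1 = -3, and 5·(-2)^1 + 7 = -10 + 7 = -3.
Assume u_m = 5·(-2)^m + 7 for some m ≥ 1.
Then u_{m+1} = -2u_m + 21 = -2·(5·(-2)^m + 7) + 21 = -10·(-2)^m − 14 + 21 = 5·(-2)^{m+1} + 7.
Hence u_k = 5·(-2)^k + 7 for every k ≥ 1, by induction.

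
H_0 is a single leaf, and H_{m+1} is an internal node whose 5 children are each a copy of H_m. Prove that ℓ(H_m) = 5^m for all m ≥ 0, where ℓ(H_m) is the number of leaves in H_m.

Base case: ℓ(H_0) = 1, and 5^0 = 1.
Assume ℓ(H_k) = 5^k.
Then ℓ(H_{k+1}) = 5·ℓ(H_k) = 5·5^k = 5^{k+1}.
So the formula holds for k+1, and by induction ℓ(H_m) = 5^m for all m ≥ 0.

ℓ(H_m) = 5^m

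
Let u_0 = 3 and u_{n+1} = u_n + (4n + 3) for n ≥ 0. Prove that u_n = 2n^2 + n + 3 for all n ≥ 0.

Base case: u_0 = 3, and 2·0^2 + 0 + 3 = 3.
Assume u_k = 2k^2 + k + 3.
Then u_{k+1} = u_k + (4k + 3) = (2k^2 + k + 3) + (4k + 3) = 2k^2 + 5k + 6,
and 2·(k+1)^2 + (k+1) + 3 = 2k^2 + 5k + 6.
By induction, u_n = 2n^2 + n + 3 for all n ≥ 0.

u_n = 2n^2 + n + 3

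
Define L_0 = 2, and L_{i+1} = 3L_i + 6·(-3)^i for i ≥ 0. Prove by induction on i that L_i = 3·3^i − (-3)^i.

Base case: L_0 = 2, and 3·3^0 − (-3)^0 = 3 − 1 = 2.
Assume L_m = 3·3^m − (-3)^m for some m ≥ 0.
Then L_{m+1} = 3L_m + 6·(-3)^m = 3·(3·3^m − (-3)^m) + 6·(-3)^m = 3·3^{m+1} − 3·(-3)^m + 6·(-3)^m = 3·3^{m+1} + 3·(-3)^m = 3·3^{m+1} − (-3)^{m+1}.
So the formula holds for m+1, and by induction L_i = 3·3^i − (-3)^i for all i ≥ 0.

L_i = 3·3^i − (-3)^i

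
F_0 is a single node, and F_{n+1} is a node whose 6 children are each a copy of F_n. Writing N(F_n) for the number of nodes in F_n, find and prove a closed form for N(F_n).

Claim: N(F_n) = (6^{n+1} − 1)/5.

Base case: N(F_0) = 1, and (6^{0+1} − 1)/5 = 1.
Assume N(F_k) = (6^{k+1} − 1)/5.
Then N(F_{k+1}) = 1 + 6N(F_k) = 1 + 6·(6^{k+1} − 1)/5 = 1 + (6^{k+2} − 6)/5 = (5 + 6^{k+2} − 6)/5 = (6^{k+2} − 1)/5.
This completes the inductive step, so N(F_n) = (6^{n+1} − 1)/5 for all n ≥ 0.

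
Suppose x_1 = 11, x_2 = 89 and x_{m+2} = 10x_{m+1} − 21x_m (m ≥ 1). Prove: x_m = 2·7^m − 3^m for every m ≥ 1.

Base cases: x_1 = 11 and 2·7^1 − 3^1 = 11; x_2 = 89 and 2·7^2 − 3^2 = 89.
Assume x_j = 2·7^j − 3^j for all 1 ≤ j ≤ r, where r ≥ 2.
Then x_{r+1} = 10x_r − 21x_{r−1} = 10·(2·7^r − 3^r) − 21·(2·7^{r−1} − 3^{r−1}) = 2·(10·7 − 21)7^{r−1} − (10·3 − 21)3^{r−1} = 98·7^{r−1} − 9·3^{r−1} = 2·7^{r+1} − 3^{r+1}.
So the formula holds for r+1, and by strong induction x_m = 2·7^m − 3^m for all m ≥ 1.

x_m = 2·7^m − 3^m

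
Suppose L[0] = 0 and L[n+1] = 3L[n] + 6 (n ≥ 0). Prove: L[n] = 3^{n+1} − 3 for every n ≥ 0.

Base case: L[0] = 0, and 3^{0+1} − 3 = 3 − 3 = 0.
Assume L[r] = 3^{r+1} − 3 for some r ≥ 0.
Then L[r+1] = 3L[r] + 6 = 3·(3^{r+1} − 3) + 6 = 3^{r+2} − 9 + 6 = 3^{r+2} − 3.
Hence L[n] = 3^{n+1} − 3 for every n ≥ 0, by induction.

L[n] = 3^{n+1} − 3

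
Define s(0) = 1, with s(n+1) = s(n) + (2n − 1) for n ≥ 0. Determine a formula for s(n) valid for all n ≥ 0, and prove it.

Claim: s(n) = n^2 − 2n + 1.

Base case: s(0) = 1, and 0^2 − 2·0 + 1 = 1.
Assume s(k) = k^2 − 2k + 1.
Then s(k+1) = s(k) + (2k − 1) = (k^2 − 2k + 1) + (2k − 1) = k^2,
and (k+1)^2 − 2·(k+1) + 1 = k^2.
By induction, s(n) = n^2 − 2n + 1 for all n ≥ 0.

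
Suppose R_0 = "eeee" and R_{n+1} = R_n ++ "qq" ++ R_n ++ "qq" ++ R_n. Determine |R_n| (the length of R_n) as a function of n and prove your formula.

Claim: |R_n| = 6·3^n − 2.

Base case: |R_0| = 4, and 6·3^0 − 2 = 4.
Assume |R_k| = 6·3^k − 2.
Then |R_{k+1}| = 3|R_k| + 4 = 3(6·3^k − 2) + 4 = 6·3^{k+1} − 6 + 4 = 6·3^{k+1} − 2.
This completes the inductive step, so |R_n| = 6·3^n − 2 for all n ≥ 0.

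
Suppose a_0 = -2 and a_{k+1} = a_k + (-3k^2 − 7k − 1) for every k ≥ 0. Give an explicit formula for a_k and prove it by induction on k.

Claim: a_k = -k^3 − 2k^2 + 2k − 2.

Base case: a_0 = -2, and -0^3 − 2·0^2 + 2·0 − 2 = -2.
Assume a_m = -m^3 − 2m^2 + 2m − 2.
Then a_{m+1} = a_m + (-3m^2 − 7m − 1) = (-m^3 − 2m^2 + 2m − 2) + (-3m^2 − 7m − 1) = -m^3 − 5m^2 − 5m − 3,
and -(m+1)^3 − 2·(m+1)^2 + 2·(m+1) − 2 = -m^3 − 5m^2 − 5m − 3.
By induction, a_k = -k^3 − 2k^2 + 2k − 2 for all k ≥ 0.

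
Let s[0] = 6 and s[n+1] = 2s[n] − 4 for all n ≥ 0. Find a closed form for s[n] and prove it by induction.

Claim: s[n] = 2^{n+1} + 4.

Base case: s[0] = 6, and 2^{0+1} + 4 = 2 + 4 = 6.
Assume s[j] = 2^{j+1} + 4 for some j ≥ 0.
Then s[j+1] = 2s[j] − 4 = 2·(2^{j+1} + 4) − 4 = 2^{j+2} + 8 − 4 = 2^{j+2} + 4.
This completes the inductive step, so s[n] = 2^{n+1} + 4 for all n ≥ 0.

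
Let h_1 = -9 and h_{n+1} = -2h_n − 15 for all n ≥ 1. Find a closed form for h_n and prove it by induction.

Claim: h_n = 2·(-2)^n − 5.

Base case: h_1 = -9, and 2·(-2)^1 − 5 = -4 − 5 = -9.
Assume h_m = 2·(-2)^m − 5 for some m ≥ 1.
Then h_{m+1} = -2h_m − 15 = -2·(2·(-2)^m − 5) − 15 = -4·(-2)^m + 10 − 15 = 2·(-2)^{m+1} − 5.
Hence h_n = 2·(-2)^n − 5 for every n ≥ 1, by induction.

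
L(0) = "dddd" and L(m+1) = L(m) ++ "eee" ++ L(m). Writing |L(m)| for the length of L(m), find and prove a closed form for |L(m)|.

Claim: |L(m)| = 7·2^m − 3.

Base case: |L(0)| = 4, and 7·2^0 − 3 = 4.
Assume |L(r)| = 7·2^r − 3.
Then |L(r+1)| = |L(r)| + 3 + |L(r)| = 2|L(r)| + 3 = 2(7·2^r − 3) + 3 = 7·2^{r+1} − 6 + 3 = 7·2^{r+1} − 3.
Hence |L(m)| = 7·2^m − 3 for every m ≥ 0, by induction.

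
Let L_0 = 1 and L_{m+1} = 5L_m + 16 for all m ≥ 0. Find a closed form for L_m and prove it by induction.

Claim: L_m = 5^{m+1} − 4.

Base case: L_0 = 1, and 5^{0+1} − 4 = 5 − 4 = 1.
Assume L_j = 5^{j+1} − 4 for some j ≥ 0.
Then L_{j+1} = 5L_j + 16 = 5·(5^{j+1} − 4) + 16 = 5^{j+2} − 20 + 16 = 5^{j+2} − 4.
This completes the inductive step, so L_m = 5^{m+1} − 4 for all m ≥ 0.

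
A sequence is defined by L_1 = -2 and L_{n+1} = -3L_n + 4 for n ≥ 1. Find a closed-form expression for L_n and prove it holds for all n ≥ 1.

Claim: L_n = (-3)^n + 1.

Base case: L_1 = -2, and (-3)^1 + 1 = -3 + 1 = -2.
Assume L_j = (-3)^j + 1 for some j ≥ 1.
Then L_{j+1} = -3L_j + 4 = -3·((-3)^j + 1) + 4 = -3·(-3)^j − 3 + 4 = (-3)^{j+1} + 1.
This completes the inductive step, so L_n = (-3)^n + 1 for all n ≥ 1.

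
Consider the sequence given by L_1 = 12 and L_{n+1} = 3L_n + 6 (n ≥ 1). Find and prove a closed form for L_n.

Claim: L_n = 5·3^n − 3.

Base case: L_1 = 12, and 5·3^1 − 3 = 15 − 3 = 12.
Assume L_k = 5·3^k − 3 for some k ≥ 1.
Then L_{k+1} = 3L_k + 6 = 3·(5·3^k − 3) + 6 = 15·3^k − 9 + 6 = 5·3^{k+1} − 3.
So the formula holds for k+1, and by induction L_n = 5·3^n − 3 for all n ≥ 1.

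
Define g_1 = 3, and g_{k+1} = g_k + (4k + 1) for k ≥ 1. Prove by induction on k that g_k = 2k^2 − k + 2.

Base case: g_1 = 3, and 2·1^2 − 1 + 2 = 3.
Assume g_m = 2m^2 − m + 2.
Then g_{m+1} = g_m + (4m + 1) = (2m^2 − m + 2) + (4m + 1) = 2m^2 + 3m + 3,
and 2·(m+1)^2 − (m+1) + 2 = 2m^2 + 3m + 3.
By induction, g_k = 2k^2 − k + 2 for all k ≥ 1.

g_k = 2k^2 − k + 2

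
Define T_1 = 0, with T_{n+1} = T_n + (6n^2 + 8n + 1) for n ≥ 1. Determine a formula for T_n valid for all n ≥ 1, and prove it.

Claim: T_n = 2n^3 + n^2 − 2n − 1.

Base case: T_1 = 0, and 2·1^3 + 1^2 − 2·1 − 1 = 0.
Assume T_k = 2k^3 + k^2 − 2k − 1.
Then T_{k+1} = T_k + (6k^2 + 8k + 1) = (2k^3 + k^2 − 2k − 1) + (6k^2 + 8k + 1) = 2k^3 + 7k^2 + 6k,
and 2·(k+1)^3 + (k+1)^2 − 2·(k+1) − 1 = 2k^3 + 7k^2 + 6k.
This completes the inductive step, so T_n = 2n^3 + n^2 − 2n − 1 for all n ≥ 1.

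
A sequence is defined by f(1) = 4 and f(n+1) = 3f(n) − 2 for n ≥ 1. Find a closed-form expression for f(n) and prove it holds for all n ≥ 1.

Claim: f(n) = 3^n + 1.

Base case: f(1) = 4, and 3^1 + 1 = 3 + 1 = 4.
Assume f(m) = 3^m + 1 for some m ≥ 1.
Then f(m+1) = 3f(m) − 2 = 3·(3^m + 1) − 2 = 3^{m+1} + 3 − 2 = 3^{m+1} + 1.
Hence f(n) = 3^n + 1 for every n ≥ 1, by induction.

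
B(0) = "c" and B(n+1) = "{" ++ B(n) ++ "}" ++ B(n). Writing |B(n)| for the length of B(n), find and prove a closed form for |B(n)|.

Claim: |B(n)| = 3·2^n − 2.

Base case: |B(0)| = 1, and 3·2^0 − 2 = 1.
Assume |B(m)| = 3·2^m − 2.
Then |B(m+1)| = 1 + |B(m)| + 1 + |B(m)| = 2|B(m)| + 2 = 2(3·2^m − 2) + 2 = 3·2^{m+1} − 4 + 2 = 3·2^{m+1} − 2.
By induction, |B(n)| = 3·2^n − 2 for all n ≥ 0.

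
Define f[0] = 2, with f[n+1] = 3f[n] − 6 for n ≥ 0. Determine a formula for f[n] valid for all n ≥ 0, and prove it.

Claim: f[n] = -3^n + 3.

Base case: f[0] = 2, and -3^0 + 3 = -1 + 3 = 2.
Assume f[m] = -3^m + 3 for some m ≥ 0.
Then f[m+1] = 3f[m] − 6 = 3·(-3^m + 3) − 6 = -3^{m+1} + 9 − 6 = -3^{m+1} + 3.
Hence f[n] = -3^n + 3 for every n ≥ 0, by induction.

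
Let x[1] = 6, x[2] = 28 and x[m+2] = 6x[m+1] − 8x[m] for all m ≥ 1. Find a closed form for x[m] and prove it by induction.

Claim: x[m] = -2^m + 2·4^m.

Base cases: x[1] = 6 and -2^1 + 2·4^1 = 6; x[2] = 28 and -2^2 + 2·4^2 = 28.
Assume x[i] = -2^i + 2·4^i for all 1 ≤ i ≤ j, where j ≥ 2.
Then x[j+1] = 6x[j] − 8x[j−1] = 6·(-2^j + 2·4^j) − 8·(-2^{j−1} + 2·4^{j−1}) = -(6·2 − 8)2^{j−1} + 2·(6·4 − 8)4^{j−1} = -4·2^{j−1} + 32·4^{j−1} = -2^{j+1} + 2·4^{j+1}.
Hence x[m] = -2^m + 2·4^m for every m ≥ 1, by strong induction.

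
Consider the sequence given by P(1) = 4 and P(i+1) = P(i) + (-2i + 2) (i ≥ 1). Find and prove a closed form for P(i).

Claim: P(i) = -i^2 + 3i + 2.

Base case: P(1) = 4, and -1^2 + 3·1 + 2 = 4.
Assume P(j) = -j^2 + 3j + 2.
Then P(j+1) = P(j) + (-2j + 2) = (-j^2 + 3j + 2) + (-2j + 2) = -j^2 + j + 4,
and -(j+1)^2 + 3·(j+1) + 2 = -j^2 + j + 4.
By induction, P(i) = -i^2 + 3i + 2 for all i ≥ 1.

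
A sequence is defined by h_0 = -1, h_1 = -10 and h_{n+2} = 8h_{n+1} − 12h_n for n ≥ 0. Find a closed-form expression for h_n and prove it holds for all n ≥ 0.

Claim: h_n = 2^n − 2·6^n.

Base cases: h_0 = -1 and 2^0 − 2·6^0 = -1; h_1 = -10 and 2^1 − 2·6^1 = -10.
Assume h_j = 2^j − 2·6^j for all 0 ≤ j ≤ k, where k ≥ 1.
Then h_{k+1} = 8h_k − 12h_{k−1} = 8·(2^k − 2·6^k) − 12·(2^{k−1} − 2·6^{k−1}) = (8·2 − 12)2^{k−1} − 2·(8·6 − 12)6^{k−1} = 4·2^{k−1} − 72·6^{k−1} = 2^{k+1} − 2·6^{k+1}.
This completes the inductive step, so h_n = 2^n − 2·6^n for all n ≥ 0.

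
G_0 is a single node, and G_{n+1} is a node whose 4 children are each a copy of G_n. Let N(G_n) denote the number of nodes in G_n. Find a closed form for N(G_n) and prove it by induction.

Claim: N(G_n) = (4^{n+1} − 1)/3.

Base case: N(G_0) = 1, and (4^{0+1} − 1)/3 = 1.
Assume N(G_r) = (4^{r+1} − 1)/3.
Then N(G_{r+1}) = 1 + 4N(G_r) = 1 + 4·(4^{r+1} − 1)/3 = 1 + (4^{r+2} − 4)/3 = (3 + 4^{r+2} − 4)/3 = (4^{r+2} − 1)/3.
This completes the inductive step, so N(G_n) = (4^{n+1} − 1)/3 for all n ≥ 0.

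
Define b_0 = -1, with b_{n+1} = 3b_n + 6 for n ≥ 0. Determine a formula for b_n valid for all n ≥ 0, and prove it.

Claim: b_n = 2·3^n − 3.

Base case: b_0 = -1, and 2·3^0 − 3 = 2 − 3 = -1.
Assume b_j = 2·3^j − 3 for some j ≥ 0.
Then b_{j+1} = 3b_j + 6 = 3·(2·3^j − 3) + 6 = 6·3^j − 9 + 6 = 2·3^{j+1} − 3.
By induction, b_n = 2·3^n − 3 for all n ≥ 0.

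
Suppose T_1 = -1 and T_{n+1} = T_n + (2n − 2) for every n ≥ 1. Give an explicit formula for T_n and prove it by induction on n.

Claim: T_n = n^2 − 3n + 1.

Base case: T_1 = -1, and 1^2 − 3·1 + 1 = -1.
Assume T_m = m^2 − 3m + 1.
Then T_{m+1} = T_m + (2m − 2) = (m^2 − 3m + 1) + (2m − 2) = m^2 − m − 1,
and (m+1)^2 − 3·(m+1) + 1 = m^2 − m − 1.
Hence T_n = n^2 − 3n + 1 for every n ≥ 1, by induction.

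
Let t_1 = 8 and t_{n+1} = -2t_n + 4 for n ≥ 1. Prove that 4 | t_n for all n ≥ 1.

Base case: t_1 = 8 = 4·2, so 4 | t_1.
Assume 4 | t_k, so t_k = 4s for some integer s.
Then t_{k+1} = -2t_k + 4 = -2·(4s) + 4 = 4(-2s + 1), so 4 | t_{k+1}.
So the property holds for k+1, and by induction 4 | t_n for all n ≥ 1.

4 | t_n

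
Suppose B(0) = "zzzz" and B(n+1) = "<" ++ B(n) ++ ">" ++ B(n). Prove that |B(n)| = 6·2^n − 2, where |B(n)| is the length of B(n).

Base case: |B(0)| = 4, and 6·2^0 − 2 = 4.
Assume |B(j)| = 6·2^j − 2.
Then |B(j+1)| = 1 + |B(j)| + 1 + |B(j)| = 2|B(j)| + 2 = 2(6·2^j − 2) + 2 = 6·2^{j+1} − 4 + 2 = 6·2^{j+1} − 2.
Hence |B(n)| = 6·2^n − 2 for every n ≥ 0, by induction.

|B(n)| = 6·2^n − 2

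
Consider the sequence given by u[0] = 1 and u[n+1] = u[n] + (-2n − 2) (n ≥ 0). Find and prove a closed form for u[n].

Claim: u[n] = -n^2 − n + 1.

Base case: u[0] = 1, and -0^2 − 0 + 1 = 1.
Assume u[j] = -j^2 − j + 1.
Then u[j+1] = u[j] + (-2j − 2) = (-j^2 − j + 1) + (-2j − 2) = -j^2 − 3j − 1,
and -(j+1)^2 − (j+1) + 1 = -j^2 − 3j − 1.
This completes the inductive step, so u[n] = -n^2 − n + 1 for all n ≥ 0.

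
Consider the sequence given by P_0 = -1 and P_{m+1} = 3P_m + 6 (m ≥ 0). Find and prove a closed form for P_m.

Claim: P_m = 2·3^m − 3.

Base case: P_0 = -1, and 2·3^0 − 3 = 2 − 3 = -1.
Assume P_k = 2·3^k − 3 for some k ≥ 0.
Then P_{k+1} = 3P_k + 6 = 3·(2·3^k − 3) + 6 = 6·3^k − 9 + 6 = 2·3^{k+1} − 3.
This completes the inductive step, so P_m = 2·3^m − 3 for all m ≥ 0.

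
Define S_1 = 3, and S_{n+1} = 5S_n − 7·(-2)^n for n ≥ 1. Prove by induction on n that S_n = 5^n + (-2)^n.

Base case: S_1 = 3, and 5^1 + (-2)^1 = 5 − 2 = 3.
Assume S_j = 5^j + (-2)^j for some j ≥ 1.
Then S_{j+1} = 5S_j − 7·(-2)^j = 5·(5^j + (-2)^j) − 7·(-2)^j = 5^{j+1} + 5·(-2)^j − 7·(-2)^j = 5^{j+1} − 2·(-2)^j = 5^{j+1} + (-2)^{j+1}.
By induction, S_n = 5^n + (-2)^n for all n ≥ 1.

S_n = 5^n + (-2)^n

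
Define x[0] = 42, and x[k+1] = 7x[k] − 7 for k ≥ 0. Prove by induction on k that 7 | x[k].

Base case: x[0] = 42 = 7·6, so 7 | x[0].
Assume 7 | x[r], so x[r] = 7t for some integer t.
Then x[r+1] = 7x[r] − 7 = 7·(7t) − 7 = 7(7t − 1), so 7 | x[r+1].
This completes the inductive step, so 7 | x[k] for all k ≥ 0.

7 | x[k]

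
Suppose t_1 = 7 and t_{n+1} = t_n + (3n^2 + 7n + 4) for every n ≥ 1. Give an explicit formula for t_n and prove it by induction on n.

Claim: t_n = n^3 + 2n^2 + n + 3.

Base case: t_1 = 7, and 1^3 + 2·1^2 + 1 + 3 = 7.
Assume t_r = r^3 + 2r^2 + r + 3.
Then t_{r+1} = t_r + (3r^2 + 7r + 4) = (r^3 + 2r^2 + r + 3) + (3r^2 + 7r + 4) = r^3 + 5r^2 + 8r + 7,
and (r+1)^3 + 2·(r+1)^2 + (r+1) + 3 = r^3 + 5r^2 + 8r + 7.
This completes the inductive step, so t_n = n^3 + 2n^2 + n + 3 for all n ≥ 1.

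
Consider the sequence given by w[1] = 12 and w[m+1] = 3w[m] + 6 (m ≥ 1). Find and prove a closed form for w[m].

Claim: w[m] = 5·3^m − 3.

Base case: w[1] = 12, and 5·3^1 − 3 = 15 − 3 = 12.
Assume w[j] = 5·3^j − 3 for some j ≥ 1.
Then w[j+1] = 3w[j] + 6 = 3·(5·3^j − 3) + 6 = 15·3^j − 9 + 6 = 5·3^{j+1} − 3.
So the formula holds for j+1, and by induction w[m] = 5·3^m − 3 for all m ≥ 1.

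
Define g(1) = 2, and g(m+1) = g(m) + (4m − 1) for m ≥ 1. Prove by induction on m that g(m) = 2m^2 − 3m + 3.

Base case: g(1) = 2, and 2·1^2 − 3·1 + 3 = 2.
Assume g(k) = 2k^2 − 3k + 3.
Then g(k+1) = g(k) + (4k − 1) = (2k^2 − 3k + 3) + (4k − 1) = 2k^2 + k + 2,
and 2·(k+1)^2 − 3·(k+1) + 3 = 2k^2 + k + 2.
This completes the inductive step, so g(m) = 2m^2 − 3m + 3 for all m ≥ 1.

g(m) = 2m^2 − 3m + 3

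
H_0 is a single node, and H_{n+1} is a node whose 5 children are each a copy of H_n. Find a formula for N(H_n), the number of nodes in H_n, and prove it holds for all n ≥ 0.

Claim: N(H_n) = (5^{n+1} − 1)/4.

Base case: N(H_0) = 1, and (5^{0+1} − 1)/4 = 1.
Assume N(H_j) = (5^{j+1} − 1)/4.
Then N(H_{j+1}) = 1 + 5N(H_j) = 1 + 5·(5^{j+1} − 1)/4 = 1 + (5^{j+2} − 5)/4 = (4 + 5^{j+2} − 5)/4 = (5^{j+2} − 1)/4.
By induction, N(H_n) = (5^{n+1} − 1)/4 for all n ≥ 0.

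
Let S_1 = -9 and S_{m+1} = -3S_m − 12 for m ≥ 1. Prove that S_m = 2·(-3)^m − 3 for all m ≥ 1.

Base case: S_1 = -9, and 2·(-3)^1 − 3 = -6 − 3 = -9.
Assume S_r = 2·(-3)^r − 3 for some r ≥ 1.
Then S_{r+1} = -3S_r − 12 = -3·(2·(-3)^r − 3) − 12 = -6·(-3)^r + 9 − 12 = 2·(-3)^{r+1} − 3.
By induction, S_m = 2·(-3)^m − 3 for all m ≥ 1.

S_m = 2·(-3)^m − 3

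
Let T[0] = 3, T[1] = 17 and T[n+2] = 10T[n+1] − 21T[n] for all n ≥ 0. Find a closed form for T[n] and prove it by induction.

Claim: T[n] = 2·7^n + 3^n.

Base cases: T[0] = 3 and 2·7^0 + 3^0 = 3; T[1] = 17 and 2·7^1 + 3^1 = 17.
Assume T[i] = 2·7^i + 3^i for all 0 ≤ i ≤ j, where j ≥ 1.
Then T[j+1] = 10T[j] − 21T[j−1] = 10·(2·7^j + 3^j) − 21·(2·7^{j−1} + 3^{j−1}) = 2·(10·7 − 21)7^{j−1} + (10·3 − 21)3^{j−1} = 98·7^{j−1} + 9·3^{j−1} = 2·7^{j+1} + 3^{j+1}.
This completes the inductive step, so T[n] = 2·7^n + 3^n for all n ≥ 0.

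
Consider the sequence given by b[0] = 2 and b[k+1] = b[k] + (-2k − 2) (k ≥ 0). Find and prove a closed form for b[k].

Claim: b[k] = -k^2 − k + 2.

Base case: b[0] = 2, and -0^2 − 0 + 2 = 2.
Assume b[j] = -j^2 − j + 2.
Then b[j+1] = b[j] + (-2j − 2) = (-j^2 − j + 2) + (-2j − 2) = -j^2 − 3j,
and -(j+1)^2 − (j+1) + 2 = -j^2 − 3j.
Hence b[k] = -k^2 − k + 2 for every k ≥ 0, by induction.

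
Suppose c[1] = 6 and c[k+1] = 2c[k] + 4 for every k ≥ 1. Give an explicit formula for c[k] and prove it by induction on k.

Claim: c[k] = 5·2^k − 4.

Base case: c[1] = 6, and 5·2^1 − 4 = 10 − 4 = 6.
Assume c[j] = 5·2^j − 4 for some j ≥ 1.
Then c[j+1] = 2c[j] + 4 = 2·(5·2^j − 4) + 4 = 10·2^j − 8 + 4 = 5·2^{j+1} − 4.
By induction, c[k] = 5·2^k − 4 for all k ≥ 1.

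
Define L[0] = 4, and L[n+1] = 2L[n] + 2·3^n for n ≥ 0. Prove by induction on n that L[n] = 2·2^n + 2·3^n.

Base case: L[0] = 4, and 2·2^0 + 2·3^0 = 2 + 2 = 4.
Assume L[k] = 2·2^k + 2·3^k for some k ≥ 0.
Then L[k+1] = 2L[k] + 2·3^k = 2·(2·2^k + 2·3^k) + 2·3^k = 2·2^{k+1} + 4·3^k + 2·3^k = 2·2^{k+1} + 6·3^k = 2·2^{k+1} + 2·3^{k+1}.
By induction, L[n] = 2·2^n + 2·3^n for all n ≥ 0.

L[n] = 2·2^n + 2·3^n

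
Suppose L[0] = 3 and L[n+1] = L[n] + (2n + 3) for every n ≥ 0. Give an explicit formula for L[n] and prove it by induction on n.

Claim: L[n] = n^2 + 2n + 3.

Base case: L[0] = 3, and 0^2 + 2·0 + 3 = 3.
Assume L[m] = m^2 + 2m + 3.
Then L[m+1] = L[m] + (2m + 3) = (m^2 + 2m + 3) + (2m + 3) = m^2 + 4m + 6,
and (m+1)^2 + 2·(m+1) + 3 = m^2 + 4m + 6.
By induction, L[n] = n^2 + 2n + 3 for all n ≥ 0.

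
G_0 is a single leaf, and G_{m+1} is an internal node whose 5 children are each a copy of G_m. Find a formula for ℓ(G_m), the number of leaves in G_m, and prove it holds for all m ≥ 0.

Claim: ℓ(G_m) = 5^m.

Base case: ℓ(G_0) = 1, and 5^0 = 1.
Assume ℓ(G_r) = 5^r.
Then ℓ(G_{r+1}) = 5·ℓ(G_r) = 5·5^r = 5^{r+1}.
By induction, ℓ(G_m) = 5^m for all m ≥ 0.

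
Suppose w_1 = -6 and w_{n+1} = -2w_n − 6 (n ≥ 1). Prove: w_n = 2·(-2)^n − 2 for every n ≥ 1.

Base case: w_1 = -6, and 2·(-2)^1 − 2 = -4 − 2 = -6.
Assume w_k = 2·(-2)^k − 2 for some k ≥ 1.
Then w_{k+1} = -2w_k − 6 = -2·(2·(-2)^k − 2) − 6 = -4·(-2)^k + 4 − 6 = 2·(-2)^{k+1} − 2.
So the formula holds for k+1, and by induction w_n = 2·(-2)^n − 2 for all n ≥ 1.

w_n = 2·(-2)^n − 2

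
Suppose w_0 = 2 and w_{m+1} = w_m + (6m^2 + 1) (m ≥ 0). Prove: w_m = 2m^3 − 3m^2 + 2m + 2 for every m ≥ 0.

Base case: w_0 = 2, and 2·0^3 − 3·0^2 + 2·0 + 2 = 2.
Assume w_r = 2r^3 − 3r^2 + 2r + 2.
Then w_{r+1} = w_r + (6r^2 + 1) = (2r^3 − 3r^2 + 2r + 2) + (6r^2 + 1) = 2r^3 + 3r^2 + 2r + 3,
and 2·(r+1)^3 − 3·(r+1)^2 + 2·(r+1) + 2 = 2r^3 + 3r^2 + 2r + 3.
By induction, w_m = 2m^3 − 3m^2 + 2m + 2 for all m ≥ 0.

w_m = 2m^3 − 3m^2 + 2m + 2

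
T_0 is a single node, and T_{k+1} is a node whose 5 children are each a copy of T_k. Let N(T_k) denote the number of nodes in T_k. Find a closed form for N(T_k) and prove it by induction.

Claim: N(T_k) = (5^{k+1} − 1)/4.

Base case: N(T_0) = 1, and (5^{0+1} − 1)/4 = 1.
Assume N(T_m) = (5^{m+1} − 1)/4.
Then N(T_{m+1}) = 1 + 5N(T_m) = 1 + 5·(5^{m+1} − 1)/4 = 1 + (5^{m+2} − 5)/4 = (4 + 5^{m+2} − 5)/4 = (5^{m+2} − 1)/4.
By induction, N(T_k) = (5^{k+1} − 1)/4 for all k ≥ 0.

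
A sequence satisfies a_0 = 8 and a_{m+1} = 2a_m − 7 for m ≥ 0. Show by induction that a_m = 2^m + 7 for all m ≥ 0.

Base case: a_0 = 8, and 2^0 + 7 = 1 + 7 = 8.
Assume a_j = 2^j + 7 for some j ≥ 0.
Then a_{j+1} = 2a_j − 7 = 2·(2^j + 7) − 7 = 2^{j+1} + 14 − 7 = 2^{j+1} + 7.
By induction, a_m = 2^m + 7 for all m ≥ 0.

a_m = 2^m + 7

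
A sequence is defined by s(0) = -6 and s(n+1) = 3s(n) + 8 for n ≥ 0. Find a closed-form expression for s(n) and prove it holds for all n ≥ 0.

Claim: s(n) = -2·3^n − 4.

Base case: s(0) = -6, and -2·3^0 − 4 = -2 − 4 = -6.
Assume s(m) = -2·3^m − 4 for some m ≥ 0.
Then s(m+1) = 3s(m) + 8 = 3·(-2·3^m − 4) + 8 = -6·3^m − 12 + 8 = -2·3^{m+1} − 4.
By induction, s(n) = -2·3^n − 4 for all n ≥ 0.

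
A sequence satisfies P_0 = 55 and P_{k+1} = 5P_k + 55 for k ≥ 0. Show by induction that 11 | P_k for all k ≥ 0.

Base case: P_0 = 55 = 11·5, so 11 | P_0.
Assume 11 | P_m, so P_m = 11t for some integer t.
Then P_{m+1} = 5P_m + 55 = 5·(11t) + 55 = 11(5t + 5), so 11 | P_{m+1}.
By induction, 11 | P_k for all k ≥ 0.

11 | P_k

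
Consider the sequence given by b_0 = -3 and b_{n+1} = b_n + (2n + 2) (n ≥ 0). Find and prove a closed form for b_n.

Claim: b_n = n^2 + n − 3.

Base case: b_0 = -3, and 0^2 + 0 − 3 = -3.
Assume b_j = j^2 + j − 3.
Then b_{j+1} = b_j + (2j + 2) = (j^2 + j − 3) + (2j + 2) = j^2 + 3j − 1,
and (j+1)^2 + (j+1) − 3 = j^2 + 3j − 1.
Hence b_n = n^2 + n − 3 for every n ≥ 0, by induction.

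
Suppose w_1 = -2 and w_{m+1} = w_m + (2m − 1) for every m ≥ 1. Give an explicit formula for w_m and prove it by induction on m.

Claim: w_m = m^2 − 2m − 1.

Base case: w_1 = -2, and 1^2 − 2·1 − 1 = -2.
Assume w_k = k^2 − 2k − 1.
Then w_{k+1} = w_k + (2k − 1) = (k^2 − 2k − 1) + (2k − 1) = k^2 − 2,
and (k+1)^2 − 2·(k+1) − 1 = k^2 − 2.
By induction, w_m = m^2 − 2m − 1 for all m ≥ 1.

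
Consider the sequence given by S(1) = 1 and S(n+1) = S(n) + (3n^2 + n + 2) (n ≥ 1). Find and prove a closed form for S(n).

Claim: S(n) = n^3 − n^2 + 2n − 1.

Base case: S(1) = 1, and 1^3 − 1^2 + 2·1 − 1 = 1.
Assume S(r) = r^3 − r^2 + 2r − 1.
Then S(r+1) = S(r) + (3r^2 + r + 2) = (r^3 − r^2 + 2r − 1) + (3r^2 + r + 2) = r^3 + 2r^2 + 3r + 1,
and (r+1)^3 − (r+1)^2 + 2·(r+1) − 1 = r^3 + 2r^2 + 3r + 1.
This completes the inductive step, so S(n) = n^3 − n^2 + 2n − 1 for all n ≥ 1.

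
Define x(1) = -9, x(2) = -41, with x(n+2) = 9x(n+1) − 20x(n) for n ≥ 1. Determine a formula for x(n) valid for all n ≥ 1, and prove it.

Claim: x(n) = -5^n − 4^n.

Base cases: x(1) = -9 and -5^1 − 4^1 = -9; x(2) = -41 and -5^2 − 4^2 = -41.
Assume x(i) = -5^i − 4^i for all 1 ≤ i ≤ j, where j ≥ 2.
Then x(j+1) = 9x(j) − 20x(j−1) = 9·(-5^j − 4^j) − 20·(-5^{j−1} − 4^{j−1}) = -(9·5 − 20)5^{j−1} − (9·4 − 20)4^{j−1} = -25·5^{j−1} − 16·4^{j−1} = -5^{j+1} − 4^{j+1}.
Hence x(n) = -5^n − 4^n for every n ≥ 1, by strong induction.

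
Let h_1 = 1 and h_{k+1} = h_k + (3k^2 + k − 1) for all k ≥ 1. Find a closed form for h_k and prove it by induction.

Claim: h_k = k^3 − k^2 − k + 2.

Base case: h_1 = 1, and 1^3 − 1^2 − 1 + 2 = 1.
Assume h_m = m^3 − m^2 − m + 2.
Then h_{m+1} = h_m + (3m^2 + m − 1) = (m^3 − m^2 − m + 2) + (3m^2 + m − 1) = m^3 + 2m^2 + 1,
and (m+1)^3 − (m+1)^2 − (m+1) + 2 = m^3 + 2m^2 + 1.
Hence h_k = k^3 − k^2 − k + 2 for every k ≥ 1, by induction.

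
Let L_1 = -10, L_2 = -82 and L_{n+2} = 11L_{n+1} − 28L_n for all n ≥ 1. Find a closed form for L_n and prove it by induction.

Claim: L_n = 4^n − 2·7^n.

Base cases: L_1 = -10 and 4^1 − 2·7^1 = -10; L_2 = -82 and 4^2 − 2·7^2 = -82.
Assume L_j = 4^j − 2·7^j for all 1 ≤ j ≤ m, where m ≥ 2.
Then L_{m+1} = 11L_m − 28L_{m−1} = 11·(4^m − 2·7^m) − 28·(4^{m−1} − 2·7^{m−1}) = (11·4 − 28)4^{m−1} − 2·(11·7 − 28)7^{m−1} = 16·4^{m−1} − 98·7^{m−1} = 4^{m+1} − 2·7^{m+1}.
So the formula holds for m+1, and by strong induction L_n = 4^n − 2·7^n for all n ≥ 1.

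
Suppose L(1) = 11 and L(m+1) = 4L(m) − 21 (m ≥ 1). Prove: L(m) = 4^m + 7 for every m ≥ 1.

Base case: L(1) = 11, and 4^1 + 7 = 4 + 7 = 11.
Assume L(k) = 4^k + 7 for some k ≥ 1.
Then L(k+1) = 4L(k) − 21 = 4·(4^k + 7) − 21 = 4^{k+1} + 28 − 21 = 4^{k+1} + 7.
By induction, L(m) = 4^m + 7 for all m ≥ 1.

L(m) = 4^m + 7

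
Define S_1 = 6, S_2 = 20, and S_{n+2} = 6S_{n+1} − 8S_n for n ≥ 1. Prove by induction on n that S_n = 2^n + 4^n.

Base cases: S_1 = 6 and 2^1 + 4^1 = 6; S_2 = 20 and 2^2 + 4^2 = 20.
Assume S_j = 2^j + 4^j for all 1 ≤ j ≤ k, where k ≥ 2.
Then S_{k+1} = 6S_k − 8S_{k−1} = 6·(2^k + 4^k) − 8·(2^{k−1} + 4^{k−1}) = (6·2 − 8)2^{k−1} + (6·4 − 8)4^{k−1} = 4·2^{k−1} + 16·4^{k−1} = 2^{k+1} + 4^{k+1}.
Hence S_n = 2^n + 4^n for every n ≥ 1, by strong induction.

S_n = 2^n + 4^n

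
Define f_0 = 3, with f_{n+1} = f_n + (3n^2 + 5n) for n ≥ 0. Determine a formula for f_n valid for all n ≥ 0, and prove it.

Claim: f_n = n^3 + n^2 − 2n + 3.

Base case: f_0 = 3, and 0^3 + 0^2 − 2·0 + 3 = 3.
Assume f_k = k^3 + k^2 − 2k + 3.
Then f_{k+1} = f_k + (3k^2 + 5k) = (k^3 + k^2 − 2k + 3) + (3k^2 + 5k) = k^3 + 4k^2 + 3k + 3,
and (k+1)^3 + (k+1)^2 − 2·(k+1) + 3 = k^3 + 4k^2 + 3k + 3.
Hence f_n = n^3 + n^2 − 2n + 3 for every n ≥ 0, by induction.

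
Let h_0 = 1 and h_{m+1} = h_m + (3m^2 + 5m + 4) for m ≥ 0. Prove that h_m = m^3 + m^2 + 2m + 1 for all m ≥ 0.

Base case: h_0 = 1, and 0^3 + 0^2 + 2·0 + 1 = 1.
Assume h_r = r^3 + r^2 + 2r + 1.
Then h_{r+1} = h_r + (3r^2 + 5r + 4) = (r^3 + r^2 + 2r + 1) + (3r^2 + 5r + 4) = r^3 + 4r^2 + 7r + 5,
and (r+1)^3 + (r+1)^2 + 2·(r+1) + 1 = r^3 + 4r^2 + 7r + 5.
This completes the inductive step, so h_m = m^3 + m^2 + 2m + 1 for all m ≥ 0.

h_m = m^3 + m^2 + 2m + 1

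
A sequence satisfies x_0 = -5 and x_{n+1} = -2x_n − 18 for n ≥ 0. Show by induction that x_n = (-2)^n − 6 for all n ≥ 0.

Base case: x_0 = -5, and (-2)^0 − 6 = 1 − 6 = -5.
Assume x_r = (-2)^r − 6 for some r ≥ 0.
Then x_{r+1} = -2x_r − 18 = -2·((-2)^r − 6) − 18 = -2·(-2)^r + 12 − 18 = (-2)^{r+1} − 6.
Hence x_n = (-2)^n − 6 for every n ≥ 0, by induction.

x_n = (-2)^n − 6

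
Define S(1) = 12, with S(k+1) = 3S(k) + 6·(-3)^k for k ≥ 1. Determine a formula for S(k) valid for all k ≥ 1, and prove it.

Claim: S(k) = 3·3^k − (-3)^k.

Base case: S(1) = 12, and 3·3^1 − (-3)^1 = 9 + 3 = 12.
Assume S(j) = 3·3^j − (-3)^j for some j ≥ 1.
Then S(j+1) = 3S(j) + 6·(-3)^j = 3·(3·3^j − (-3)^j) + 6·(-3)^j = 3·3^{j+1} − 3·(-3)^j + 6·(-3)^j = 3·3^{j+1} + 3·(-3)^j = 3·3^{j+1} − (-3)^{j+1}.
Hence S(k) = 3·3^k − (-3)^k for every k ≥ 1, by induction.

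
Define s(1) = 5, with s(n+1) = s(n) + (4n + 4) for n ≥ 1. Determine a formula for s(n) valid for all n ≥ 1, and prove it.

Claim: s(n) = 2n^2 + 2n + 1.

Base case: s(1) = 5, and 2·1^2 + 2·1 + 1 = 5.
Assume s(k) = 2k^2 + 2k + 1.
Then s(k+1) = s(k) + (4k + 4) = (2k^2 + 2k + 1) + (4k + 4) = 2k^2 + 6k + 5,
and 2·(k+1)^2 + 2·(k+1) + 1 = 2k^2 + 6k + 5.
By induction, s(n) = 2n^2 + 2n + 1 for all n ≥ 1.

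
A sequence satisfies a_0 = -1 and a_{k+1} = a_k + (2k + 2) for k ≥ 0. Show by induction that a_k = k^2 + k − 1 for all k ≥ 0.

Base case: a_0 = -1, and 0^2 + 0 − 1 = -1.
Assume a_m = m^2 + m − 1.
Then a_{m+1} = a_m + (2m + 2) = (m^2 + m − 1) + (2m + 2) = m^2 + 3m + 1,
and (m+1)^2 + (m+1) − 1 = m^2 + 3m + 1.
By induction, a_k = k^2 + k − 1 for all k ≥ 0.

a_k = k^2 + k − 1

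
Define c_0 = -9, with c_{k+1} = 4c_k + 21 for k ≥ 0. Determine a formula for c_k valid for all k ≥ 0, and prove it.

Claim: c_k = -2·4^k − 7.

Base case: c_0 = -9, and -2·4^0 − 7 = -2 − 7 = -9.
Assume c_j = -2·4^j − 7 for some j ≥ 0.
Then c_{j+1} = 4c_j + 21 = 4·(-2·4^j − 7) + 21 = -8·4^j − 28 + 21 = -2·4^{j+1} − 7.
So the formula holds for j+1, and by induction c_k = -2·4^k − 7 for all k ≥ 0.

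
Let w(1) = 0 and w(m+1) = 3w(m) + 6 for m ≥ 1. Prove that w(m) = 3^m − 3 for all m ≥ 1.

Base case: w(1) = 0, and 3^1 − 3 = 3 − 3 = 0.
Assume w(j) = 3^j − 3 for some j ≥ 1.
Then w(j+1) = 3w(j) + 6 = 3·(3^j − 3) + 6 = 3^{j+1} − 9 + 6 = 3^{j+1} − 3.
So the formula holds for j+1, and by induction w(m) = 3^m − 3 for all m ≥ 1.

w(m) = 3^m − 3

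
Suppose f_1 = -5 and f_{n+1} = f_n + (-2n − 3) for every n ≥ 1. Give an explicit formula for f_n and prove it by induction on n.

Claim: f_n = -n^2 − 2n − 2.

Base case: f_1 = -5, and -1^2 − 2·1 − 2 = -5.
Assume f_m = -m^2 − 2m − 2.
Then f_{m+1} = f_m + (-2m − 3) = (-m^2 − 2m − 2) + (-2m − 3) = -m^2 − 4m − 5,
and -(m+1)^2 − 2·(m+1) − 2 = -m^2 − 4m − 5.
By induction, f_n = -n^2 − 2n − 2 for all n ≥ 1.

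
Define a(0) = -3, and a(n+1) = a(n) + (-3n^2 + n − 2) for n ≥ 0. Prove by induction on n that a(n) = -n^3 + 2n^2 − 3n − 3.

Base case: a(0) = -3, and -0^3 + 2·0^2 − 3·0 − 3 = -3.
Assume a(j) = -j^3 + 2j^2 − 3j − 3.
Then a(j+1) = a(j) + (-3j^2 + j − 2) = (-j^3 + 2j^2 − 3j − 3) + (-3j^2 + j − 2) = -j^3 − j^2 − 2j − 5,
and -(j+1)^3 + 2·(j+1)^2 − 3·(j+1) − 3 = -j^3 − j^2 − 2j − 5.
By induction, a(n) = -n^3 + 2n^2 − 3n − 3 for all n ≥ 0.

a(n) = -n^3 + 2n^2 − 3n − 3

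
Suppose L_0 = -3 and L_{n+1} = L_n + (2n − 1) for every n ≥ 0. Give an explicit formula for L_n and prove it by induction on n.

Claim: L_n = n^2 − 2n − 3.

Base case: L_0 = -3, and 0^2 − 2·0 − 3 = -3.
Assume L_r = r^2 − 2r − 3.
Then L_{r+1} = L_r + (2r − 1) = (r^2 − 2r − 3) + (2r − 1) = r^2 − 4,
and (r+1)^2 − 2·(r+1) − 3 = r^2 − 4.
This completes the inductive step, so L_n = n^2 − 2n − 3 for all n ≥ 0.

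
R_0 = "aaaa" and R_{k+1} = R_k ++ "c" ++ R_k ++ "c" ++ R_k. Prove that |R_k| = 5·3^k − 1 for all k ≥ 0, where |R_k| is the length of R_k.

Base case: |R_0| = 4, and 5·3^0 − 1 = 4.
Assume |R_m| = 5·3^m − 1.
Then |R_{m+1}| = 3|R_m| + 2 = 3(5·3^m − 1) + 2 = 5·3^{m+1} − 3 + 2 = 5·3^{m+1} − 1.
Hence |R_k| = 5·3^k − 1 for every k ≥ 0, by induction.

|R_k| = 5·3^k − 1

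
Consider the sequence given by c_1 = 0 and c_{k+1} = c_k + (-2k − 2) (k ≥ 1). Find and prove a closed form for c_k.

Claim: c_k = -k^2 − k + 2.

Base case: c_1 = 0, and -1^2 − 1 + 2 = 0.
Assume c_m = -m^2 − m + 2.
Then c_{m+1} = c_m + (-2m − 2) = (-m^2 − m + 2) + (-2m − 2) = -m^2 − 3m,
and -(m+1)^2 − (m+1) + 2 = -m^2 − 3m.
Hence c_k = -k^2 − k + 2 for every k ≥ 1, by induction.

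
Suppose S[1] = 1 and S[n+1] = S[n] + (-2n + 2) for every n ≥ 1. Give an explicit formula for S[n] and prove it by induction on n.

Claim: S[n] = -n^2 + 3n − 1.

Base case: S[1] = 1, and -1^2 + 3·1 − 1 = 1.
Assume S[k] = -k^2 + 3k − 1.
Then S[k+1] = S[k] + (-2k + 2) = (-k^2 + 3k − 1) + (-2k + 2) = -k^2 + k + 1,
and -(k+1)^2 + 3·(k+1) − 1 = -k^2 + k + 1.
By induction, S[n] = -n^2 + 3n − 1 for all n ≥ 1.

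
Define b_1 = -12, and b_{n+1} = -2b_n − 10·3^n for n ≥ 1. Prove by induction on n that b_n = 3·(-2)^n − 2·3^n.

Base case: b_1 = -12, and 3·(-2)^1 − 2·3^1 = -6 − 6 = -12.
Assume b_k = 3·(-2)^k − 2·3^k for some k ≥ 1.
Then b_{k+1} = -2b_k − 10·3^k = -2·(3·(-2)^k − 2·3^k) − 10·3^k = 3·(-2)^{k+1} + 4·3^k − 10·3^k = 3·(-2)^{k+1} − 6·3^k = 3·(-2)^{k+1} − 2·3^{k+1}.
By induction, b_n = 3·(-2)^n − 2·3^n for all n ≥ 1.

b_n = 3·(-2)^n − 2·3^n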